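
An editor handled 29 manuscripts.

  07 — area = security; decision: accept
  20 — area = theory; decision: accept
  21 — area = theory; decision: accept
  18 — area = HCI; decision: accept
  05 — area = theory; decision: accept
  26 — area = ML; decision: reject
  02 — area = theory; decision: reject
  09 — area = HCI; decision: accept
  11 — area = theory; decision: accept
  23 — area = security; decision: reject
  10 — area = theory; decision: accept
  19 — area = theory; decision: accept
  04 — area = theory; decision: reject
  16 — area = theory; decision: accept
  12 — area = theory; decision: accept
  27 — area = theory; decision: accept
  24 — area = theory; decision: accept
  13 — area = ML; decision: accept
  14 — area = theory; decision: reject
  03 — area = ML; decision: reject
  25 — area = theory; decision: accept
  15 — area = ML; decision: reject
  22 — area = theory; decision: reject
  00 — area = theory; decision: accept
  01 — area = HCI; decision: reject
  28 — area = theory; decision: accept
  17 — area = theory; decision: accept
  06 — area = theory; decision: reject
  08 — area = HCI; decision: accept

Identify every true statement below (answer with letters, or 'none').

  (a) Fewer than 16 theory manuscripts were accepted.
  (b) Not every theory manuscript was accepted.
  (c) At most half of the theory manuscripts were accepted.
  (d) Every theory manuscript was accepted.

|A| = 19, |A ∩ B| = 14, |A ∖ B| = 5.
(a) |A ∩ B| < 16: holds.
(b) A ⊄ B (|A ∖ B| ≥ 1): holds.
(c) |A ∩ B| ≤ |A ∖ B|: fails.
(d) A ⊆ B, i.e. every element of A is in B (|A ∖ B| = 0): fails.

(a), (b)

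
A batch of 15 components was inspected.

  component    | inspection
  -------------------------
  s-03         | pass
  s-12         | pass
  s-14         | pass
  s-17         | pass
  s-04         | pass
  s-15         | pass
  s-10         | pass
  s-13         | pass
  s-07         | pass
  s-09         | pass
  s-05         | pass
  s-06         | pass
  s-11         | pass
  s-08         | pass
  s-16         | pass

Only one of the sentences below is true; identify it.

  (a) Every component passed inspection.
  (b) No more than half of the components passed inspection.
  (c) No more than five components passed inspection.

|A| = 15, |A ∩ B| = 15, |A ∖ B| = 0.
(a) requires A ⊆ B, i.e. every element of A is in B (|A ∖ B| = 0): true.
(b) requires |A ∩ B| ≤ |A ∖ B|: false.
(c) requires |A ∩ B| ≤ 5: false.

(a)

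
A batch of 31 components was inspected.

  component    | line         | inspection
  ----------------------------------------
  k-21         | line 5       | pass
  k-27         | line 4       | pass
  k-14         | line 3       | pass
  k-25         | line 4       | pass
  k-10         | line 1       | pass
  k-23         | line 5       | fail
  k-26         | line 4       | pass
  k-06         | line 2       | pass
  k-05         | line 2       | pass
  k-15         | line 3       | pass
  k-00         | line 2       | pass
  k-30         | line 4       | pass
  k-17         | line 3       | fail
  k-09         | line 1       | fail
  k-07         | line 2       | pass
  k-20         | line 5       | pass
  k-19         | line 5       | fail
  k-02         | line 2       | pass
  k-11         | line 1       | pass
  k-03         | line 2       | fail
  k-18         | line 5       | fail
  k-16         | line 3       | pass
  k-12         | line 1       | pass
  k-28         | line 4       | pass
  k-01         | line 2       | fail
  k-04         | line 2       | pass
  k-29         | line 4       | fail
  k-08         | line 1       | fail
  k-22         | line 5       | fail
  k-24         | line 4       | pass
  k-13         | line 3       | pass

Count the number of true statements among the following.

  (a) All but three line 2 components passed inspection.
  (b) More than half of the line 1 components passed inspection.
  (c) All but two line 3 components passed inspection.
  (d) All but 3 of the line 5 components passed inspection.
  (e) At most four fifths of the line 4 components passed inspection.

1

(a) line 2: |A| = 8, |A ∩ B| = 6; needs |A ∖ B| = 3 — false.
(b) line 1: |A| = 5, |A ∩ B| = 3; needs |A ∩ B| > |A ∖ B| — true.
(c) line 3: |A| = 5, |A ∩ B| = 4; needs |A ∖ B| = 2 — false.
(d) line 5: |A| = 6, |A ∩ B| = 2; needs |A ∖ B| = 3 — false.
(e) line 4: |A| = 7, |A ∩ B| = 6; needs |A ∩ B| / |A| ≤ 4/5 — false.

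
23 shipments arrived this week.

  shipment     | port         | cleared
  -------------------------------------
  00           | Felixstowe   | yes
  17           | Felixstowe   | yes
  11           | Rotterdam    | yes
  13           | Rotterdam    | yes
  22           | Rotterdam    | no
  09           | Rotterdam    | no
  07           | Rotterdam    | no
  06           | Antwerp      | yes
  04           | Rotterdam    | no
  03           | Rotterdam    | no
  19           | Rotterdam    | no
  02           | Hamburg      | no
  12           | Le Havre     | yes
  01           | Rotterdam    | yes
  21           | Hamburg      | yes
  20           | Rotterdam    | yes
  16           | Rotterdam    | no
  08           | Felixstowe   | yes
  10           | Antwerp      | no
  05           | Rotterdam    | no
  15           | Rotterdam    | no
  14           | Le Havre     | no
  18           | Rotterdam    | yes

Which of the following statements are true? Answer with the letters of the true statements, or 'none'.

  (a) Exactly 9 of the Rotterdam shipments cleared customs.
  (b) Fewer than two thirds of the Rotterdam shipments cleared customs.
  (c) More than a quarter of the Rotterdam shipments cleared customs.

(b), (c)

|A| = 14, |A ∩ B| = 5, |A ∖ B| = 9.
(a) |A ∩ B| = 9: fails.
(b) |A ∩ B| / |A| < 2/3: holds.
(c) |A ∩ B| / |A| > 1/4: holds.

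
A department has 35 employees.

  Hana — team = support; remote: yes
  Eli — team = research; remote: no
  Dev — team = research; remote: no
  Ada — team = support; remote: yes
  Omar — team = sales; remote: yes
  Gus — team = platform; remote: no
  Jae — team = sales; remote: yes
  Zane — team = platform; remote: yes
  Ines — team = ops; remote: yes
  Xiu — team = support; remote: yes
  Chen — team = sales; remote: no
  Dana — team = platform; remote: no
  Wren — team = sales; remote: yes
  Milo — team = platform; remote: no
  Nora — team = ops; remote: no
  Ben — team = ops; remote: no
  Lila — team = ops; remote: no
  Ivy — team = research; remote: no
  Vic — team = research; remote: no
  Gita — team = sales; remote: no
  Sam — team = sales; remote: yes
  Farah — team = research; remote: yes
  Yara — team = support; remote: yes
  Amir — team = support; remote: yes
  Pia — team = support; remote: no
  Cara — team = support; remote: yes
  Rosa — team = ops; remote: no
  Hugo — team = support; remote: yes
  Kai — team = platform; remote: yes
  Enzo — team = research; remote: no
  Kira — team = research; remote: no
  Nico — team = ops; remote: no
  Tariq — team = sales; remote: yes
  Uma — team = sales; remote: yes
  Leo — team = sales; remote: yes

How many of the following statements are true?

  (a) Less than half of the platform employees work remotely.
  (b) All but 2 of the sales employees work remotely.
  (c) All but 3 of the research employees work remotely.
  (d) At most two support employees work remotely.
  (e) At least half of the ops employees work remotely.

2

(a) platform: |A| = 5, |A ∩ B| = 2; needs |A ∩ B| < |A ∖ B| — true.
(b) sales: |A| = 9, |A ∩ B| = 7; needs |A ∖ B| = 2 — true.
(c) research: |A| = 7, |A ∩ B| = 1; needs |A ∖ B| = 3 — false.
(d) support: |A| = 8, |A ∩ B| = 7; needs |A ∩ B| ≤ 2 — false.
(e) ops: |A| = 6, |A ∩ B| = 1; needs |A ∩ B| ≥ |A ∖ B| — false.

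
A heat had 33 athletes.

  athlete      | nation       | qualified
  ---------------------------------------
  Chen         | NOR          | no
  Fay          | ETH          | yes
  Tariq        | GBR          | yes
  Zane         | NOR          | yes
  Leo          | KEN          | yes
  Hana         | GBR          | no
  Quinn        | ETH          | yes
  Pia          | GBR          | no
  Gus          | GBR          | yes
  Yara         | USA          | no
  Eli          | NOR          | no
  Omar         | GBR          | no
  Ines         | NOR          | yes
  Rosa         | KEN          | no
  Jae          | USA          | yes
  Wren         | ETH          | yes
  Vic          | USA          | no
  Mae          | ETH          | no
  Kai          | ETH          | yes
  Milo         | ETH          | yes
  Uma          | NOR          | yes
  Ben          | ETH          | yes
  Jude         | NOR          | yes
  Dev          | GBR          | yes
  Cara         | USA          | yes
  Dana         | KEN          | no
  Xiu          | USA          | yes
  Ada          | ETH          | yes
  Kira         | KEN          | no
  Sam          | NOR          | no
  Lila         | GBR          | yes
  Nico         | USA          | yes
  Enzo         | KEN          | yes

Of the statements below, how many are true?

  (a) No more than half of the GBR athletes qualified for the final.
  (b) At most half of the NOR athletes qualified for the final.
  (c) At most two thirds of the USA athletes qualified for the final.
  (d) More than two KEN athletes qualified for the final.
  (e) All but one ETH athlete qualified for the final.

2

(a) GBR: |A| = 7, |A ∩ B| = 4; needs |A ∩ B| ≤ |A ∖ B| — false.
(b) NOR: |A| = 7, |A ∩ B| = 4; needs |A ∩ B| ≤ |A ∖ B| — false.
(c) USA: |A| = 6, |A ∩ B| = 4; needs |A ∩ B| / |A| ≤ 2/3 — true.
(d) KEN: |A| = 5, |A ∩ B| = 2; needs |A ∩ B| > 2 — false.
(e) ETH: |A| = 8, |A ∩ B| = 7; needs |A ∖ B| = 1 — true.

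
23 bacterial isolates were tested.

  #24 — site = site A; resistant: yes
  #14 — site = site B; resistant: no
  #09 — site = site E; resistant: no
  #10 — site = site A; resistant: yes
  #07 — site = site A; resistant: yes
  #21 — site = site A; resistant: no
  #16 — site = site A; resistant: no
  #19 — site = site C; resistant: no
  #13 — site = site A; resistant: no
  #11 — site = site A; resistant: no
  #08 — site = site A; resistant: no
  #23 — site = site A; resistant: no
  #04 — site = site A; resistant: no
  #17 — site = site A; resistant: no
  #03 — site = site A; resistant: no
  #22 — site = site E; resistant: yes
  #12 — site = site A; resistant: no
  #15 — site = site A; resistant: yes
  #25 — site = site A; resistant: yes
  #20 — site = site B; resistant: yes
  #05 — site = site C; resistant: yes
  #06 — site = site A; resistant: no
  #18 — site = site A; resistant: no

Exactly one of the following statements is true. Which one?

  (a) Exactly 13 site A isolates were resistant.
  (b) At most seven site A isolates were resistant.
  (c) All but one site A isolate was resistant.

|A| = 17, |A ∩ B| = 5, |A ∖ B| = 12.
(a) requires |A ∩ B| = 13: false.
(b) requires |A ∩ B| ≤ 7: true.
(c) requires |A ∖ B| = 1: false.

(b)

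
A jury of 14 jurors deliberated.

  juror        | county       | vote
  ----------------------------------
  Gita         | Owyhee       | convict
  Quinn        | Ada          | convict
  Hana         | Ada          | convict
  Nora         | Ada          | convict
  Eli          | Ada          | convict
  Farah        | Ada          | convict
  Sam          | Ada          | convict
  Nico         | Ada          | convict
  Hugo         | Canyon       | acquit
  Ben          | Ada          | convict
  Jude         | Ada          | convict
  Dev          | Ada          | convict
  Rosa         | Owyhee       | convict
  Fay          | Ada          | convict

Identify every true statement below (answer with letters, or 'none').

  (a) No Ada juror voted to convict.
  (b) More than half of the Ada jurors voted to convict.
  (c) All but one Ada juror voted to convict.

(b)

|A| = 11, |A ∩ B| = 11, |A ∖ B| = 0.
(a) A ∩ B = ∅ (|A ∩ B| = 0): fails.
(b) |A ∩ B| > |A ∖ B|: holds.
(c) |A ∖ B| = 1: fails.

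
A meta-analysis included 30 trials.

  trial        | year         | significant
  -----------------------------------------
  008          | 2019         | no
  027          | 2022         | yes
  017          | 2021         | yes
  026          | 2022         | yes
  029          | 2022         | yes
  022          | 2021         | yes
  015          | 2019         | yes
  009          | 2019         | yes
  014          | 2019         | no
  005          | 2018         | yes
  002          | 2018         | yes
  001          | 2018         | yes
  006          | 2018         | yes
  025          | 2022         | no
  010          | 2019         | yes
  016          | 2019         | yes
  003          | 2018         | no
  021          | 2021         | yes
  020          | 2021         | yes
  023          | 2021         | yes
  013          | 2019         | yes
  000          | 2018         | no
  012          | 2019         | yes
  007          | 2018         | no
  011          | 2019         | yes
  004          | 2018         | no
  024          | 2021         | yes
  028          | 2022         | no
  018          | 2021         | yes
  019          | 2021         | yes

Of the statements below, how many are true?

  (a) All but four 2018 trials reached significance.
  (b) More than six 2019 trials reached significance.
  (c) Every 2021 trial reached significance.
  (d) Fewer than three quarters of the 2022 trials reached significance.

4

(a) 2018: |A| = 8, |A ∩ B| = 4; needs |A ∖ B| = 4 — true.
(b) 2019: |A| = 9, |A ∩ B| = 7; needs |A ∩ B| > 6 — true.
(c) 2021: |A| = 8, |A ∩ B| = 8; needs A ⊆ B, i.e. every element of A is in B (|A ∖ B| = 0) — true.
(d) 2022: |A| = 5, |A ∩ B| = 3; needs |A ∩ B| / |A| < 3/4 — true.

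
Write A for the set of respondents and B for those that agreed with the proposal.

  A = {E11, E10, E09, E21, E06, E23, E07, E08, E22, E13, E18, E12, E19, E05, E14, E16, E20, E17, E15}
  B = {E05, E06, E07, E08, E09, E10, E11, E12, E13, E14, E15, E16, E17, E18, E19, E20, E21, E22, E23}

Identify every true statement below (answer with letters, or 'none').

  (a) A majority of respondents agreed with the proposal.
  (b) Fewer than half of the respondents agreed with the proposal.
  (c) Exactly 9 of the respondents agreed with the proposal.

|A| = 19, |A ∩ B| = 19, |A ∖ B| = 0.
(a) |A ∩ B| > |A ∖ B|: holds.
(b) |A ∩ B| < |A ∖ B|: fails.
(c) |A ∩ B| = 9: fails.

(a)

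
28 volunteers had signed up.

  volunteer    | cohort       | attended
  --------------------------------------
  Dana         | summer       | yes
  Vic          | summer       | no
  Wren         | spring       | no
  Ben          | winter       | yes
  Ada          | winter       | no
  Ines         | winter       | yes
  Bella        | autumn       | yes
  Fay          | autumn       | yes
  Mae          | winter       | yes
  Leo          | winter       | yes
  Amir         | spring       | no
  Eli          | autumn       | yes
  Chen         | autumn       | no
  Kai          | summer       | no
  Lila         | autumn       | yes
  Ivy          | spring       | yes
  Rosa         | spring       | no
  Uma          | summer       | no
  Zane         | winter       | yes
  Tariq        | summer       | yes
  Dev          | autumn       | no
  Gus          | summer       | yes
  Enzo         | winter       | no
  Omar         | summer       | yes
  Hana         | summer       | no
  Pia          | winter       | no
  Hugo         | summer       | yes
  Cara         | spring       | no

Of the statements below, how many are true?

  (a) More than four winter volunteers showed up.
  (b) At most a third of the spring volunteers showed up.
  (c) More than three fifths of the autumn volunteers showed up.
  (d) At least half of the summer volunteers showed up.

(a) winter: |A| = 8, |A ∩ B| = 5; needs |A ∩ B| > 4 — true.
(b) spring: |A| = 5, |A ∩ B| = 1; needs |A ∩ B| / |A| ≤ 1/3 — true.
(c) autumn: |A| = 6, |A ∩ B| = 4; needs |A ∩ B| / |A| > 3/5 — true.
(d) summer: |A| = 9, |A ∩ B| = 5; needs |A ∩ B| ≥ |A ∖ B| — true.

4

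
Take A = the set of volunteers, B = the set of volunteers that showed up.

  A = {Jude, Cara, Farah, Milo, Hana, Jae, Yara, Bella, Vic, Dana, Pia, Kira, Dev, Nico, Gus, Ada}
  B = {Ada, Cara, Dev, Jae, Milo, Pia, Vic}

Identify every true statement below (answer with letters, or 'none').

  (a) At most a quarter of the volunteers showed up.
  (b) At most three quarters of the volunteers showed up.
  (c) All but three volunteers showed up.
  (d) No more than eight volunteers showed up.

|A| = 16, |A ∩ B| = 7, |A ∖ B| = 9.
(a) |A ∩ B| / |A| ≤ 1/4: fails.
(b) |A ∩ B| / |A| ≤ 3/4: holds.
(c) |A ∖ B| = 3: fails.
(d) |A ∩ B| ≤ 8: holds.

(b), (d)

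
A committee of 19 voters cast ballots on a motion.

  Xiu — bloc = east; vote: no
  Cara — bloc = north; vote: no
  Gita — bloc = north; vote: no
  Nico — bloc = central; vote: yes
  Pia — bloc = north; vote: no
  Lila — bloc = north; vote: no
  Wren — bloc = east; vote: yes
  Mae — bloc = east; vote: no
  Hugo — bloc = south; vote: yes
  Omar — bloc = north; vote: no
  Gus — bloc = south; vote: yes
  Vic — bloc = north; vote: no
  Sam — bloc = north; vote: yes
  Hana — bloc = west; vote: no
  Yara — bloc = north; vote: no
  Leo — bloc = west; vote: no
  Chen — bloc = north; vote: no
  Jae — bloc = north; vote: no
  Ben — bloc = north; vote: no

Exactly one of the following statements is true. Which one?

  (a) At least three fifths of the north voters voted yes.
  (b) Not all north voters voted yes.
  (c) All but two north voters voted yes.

(b)

|A| = 11, |A ∩ B| = 1, |A ∖ B| = 10.
(a) requires |A ∩ B| / |A| ≥ 3/5: false.
(b) requires A ⊄ B (|A ∖ B| ≥ 1): true.
(c) requires |A ∖ B| = 2: false.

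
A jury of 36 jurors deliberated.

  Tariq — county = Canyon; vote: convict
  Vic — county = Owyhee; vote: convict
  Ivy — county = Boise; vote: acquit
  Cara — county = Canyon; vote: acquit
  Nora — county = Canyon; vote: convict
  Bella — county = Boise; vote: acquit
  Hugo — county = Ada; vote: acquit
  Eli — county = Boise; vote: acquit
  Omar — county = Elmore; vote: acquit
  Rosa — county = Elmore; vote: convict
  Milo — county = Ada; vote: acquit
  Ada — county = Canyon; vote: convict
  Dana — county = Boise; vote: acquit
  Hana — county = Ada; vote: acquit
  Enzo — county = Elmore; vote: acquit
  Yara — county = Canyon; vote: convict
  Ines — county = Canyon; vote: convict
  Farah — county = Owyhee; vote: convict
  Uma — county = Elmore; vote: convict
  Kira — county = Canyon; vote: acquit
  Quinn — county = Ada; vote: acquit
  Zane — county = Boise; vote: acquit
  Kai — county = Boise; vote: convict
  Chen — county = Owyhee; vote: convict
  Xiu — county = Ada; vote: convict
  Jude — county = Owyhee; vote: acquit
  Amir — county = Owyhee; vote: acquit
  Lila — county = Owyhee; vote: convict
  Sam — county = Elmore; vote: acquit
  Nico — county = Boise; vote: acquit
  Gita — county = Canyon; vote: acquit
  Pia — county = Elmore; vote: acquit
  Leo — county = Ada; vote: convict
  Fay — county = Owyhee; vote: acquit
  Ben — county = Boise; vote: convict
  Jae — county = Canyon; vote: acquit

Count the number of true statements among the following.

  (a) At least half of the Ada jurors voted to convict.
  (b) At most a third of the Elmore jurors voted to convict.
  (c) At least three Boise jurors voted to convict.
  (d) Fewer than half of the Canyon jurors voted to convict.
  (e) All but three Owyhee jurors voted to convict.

2

(a) Ada: |A| = 6, |A ∩ B| = 2; needs |A ∩ B| ≥ |A ∖ B| — false.
(b) Elmore: |A| = 6, |A ∩ B| = 2; needs |A ∩ B| / |A| ≤ 1/3 — true.
(c) Boise: |A| = 8, |A ∩ B| = 2; needs |A ∩ B| ≥ 3 — false.
(d) Canyon: |A| = 9, |A ∩ B| = 5; needs |A ∩ B| < |A ∖ B| — false.
(e) Owyhee: |A| = 7, |A ∩ B| = 4; needs |A ∖ B| = 3 — true.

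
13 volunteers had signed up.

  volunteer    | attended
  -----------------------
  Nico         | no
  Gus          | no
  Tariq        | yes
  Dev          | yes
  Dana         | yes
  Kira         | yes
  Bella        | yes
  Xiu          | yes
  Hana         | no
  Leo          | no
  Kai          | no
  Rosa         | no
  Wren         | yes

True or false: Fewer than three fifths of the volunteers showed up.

Truth condition: |A ∩ B| / |A| < 3/5.
A (the restrictor) = {Nico, Gus, Tariq, Dev, Dana, Kira, Bella, Xiu, Hana, Leo, Kai, Rosa, Wren}, |A| = 13.
A ∩ B = {Tariq, Dev, Dana, Kira, Bella, Xiu, Wren}, so |A ∩ B| = 7.
A ∖ B = {Nico, Gus, Hana, Leo, Kai, Rosa}, so |A ∖ B| = 6.
|A ∩ B|/|A| = 7/13, so the statement is true.

True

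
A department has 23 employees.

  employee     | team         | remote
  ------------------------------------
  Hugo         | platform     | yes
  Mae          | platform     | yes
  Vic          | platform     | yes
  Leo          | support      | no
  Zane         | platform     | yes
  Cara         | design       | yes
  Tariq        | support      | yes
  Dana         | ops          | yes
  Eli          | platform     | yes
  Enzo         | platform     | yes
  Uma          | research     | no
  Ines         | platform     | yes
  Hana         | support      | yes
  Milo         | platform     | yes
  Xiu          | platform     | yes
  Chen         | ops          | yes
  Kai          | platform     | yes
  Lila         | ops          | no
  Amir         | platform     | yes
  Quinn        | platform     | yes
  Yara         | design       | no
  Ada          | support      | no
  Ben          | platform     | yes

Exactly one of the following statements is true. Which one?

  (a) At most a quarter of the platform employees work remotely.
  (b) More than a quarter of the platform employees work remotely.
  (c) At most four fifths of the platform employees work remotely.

(b)

|A| = 13, |A ∩ B| = 13, |A ∖ B| = 0.
(a) requires |A ∩ B| / |A| ≤ 1/4: false.
(b) requires |A ∩ B| / |A| > 1/4: true.
(c) requires |A ∩ B| / |A| ≤ 4/5: false.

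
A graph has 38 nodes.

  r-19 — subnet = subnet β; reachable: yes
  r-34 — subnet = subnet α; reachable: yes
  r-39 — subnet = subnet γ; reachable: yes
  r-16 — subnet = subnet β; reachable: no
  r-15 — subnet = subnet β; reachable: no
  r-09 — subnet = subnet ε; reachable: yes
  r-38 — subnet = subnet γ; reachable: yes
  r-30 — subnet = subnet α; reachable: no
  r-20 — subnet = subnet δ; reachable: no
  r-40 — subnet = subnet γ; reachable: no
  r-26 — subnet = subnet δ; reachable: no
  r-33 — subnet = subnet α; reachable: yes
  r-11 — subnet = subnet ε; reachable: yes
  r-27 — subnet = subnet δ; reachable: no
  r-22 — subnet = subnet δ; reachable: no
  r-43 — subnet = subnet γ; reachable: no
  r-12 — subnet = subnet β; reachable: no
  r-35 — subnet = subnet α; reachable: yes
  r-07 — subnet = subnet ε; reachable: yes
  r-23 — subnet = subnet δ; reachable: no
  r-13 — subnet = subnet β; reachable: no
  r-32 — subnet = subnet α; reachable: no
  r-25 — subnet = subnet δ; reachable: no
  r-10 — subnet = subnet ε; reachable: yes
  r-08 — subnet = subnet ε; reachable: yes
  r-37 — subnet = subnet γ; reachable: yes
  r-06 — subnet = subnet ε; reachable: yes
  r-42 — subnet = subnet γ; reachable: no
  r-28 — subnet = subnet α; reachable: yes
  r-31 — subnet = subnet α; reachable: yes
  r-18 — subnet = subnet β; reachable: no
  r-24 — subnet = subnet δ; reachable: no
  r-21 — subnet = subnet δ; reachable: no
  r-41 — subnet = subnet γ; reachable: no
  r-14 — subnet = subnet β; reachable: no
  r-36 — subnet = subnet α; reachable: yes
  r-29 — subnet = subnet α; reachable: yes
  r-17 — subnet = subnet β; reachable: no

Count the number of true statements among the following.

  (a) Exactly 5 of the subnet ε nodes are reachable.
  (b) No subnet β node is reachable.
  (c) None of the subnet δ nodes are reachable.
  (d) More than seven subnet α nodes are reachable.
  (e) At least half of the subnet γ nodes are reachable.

1

(a) subnet ε: |A| = 6, |A ∩ B| = 6; needs |A ∩ B| = 5 — false.
(b) subnet β: |A| = 8, |A ∩ B| = 1; needs A ∩ B = ∅ (|A ∩ B| = 0) — false.
(c) subnet δ: |A| = 8, |A ∩ B| = 0; needs A ∩ B = ∅ (|A ∩ B| = 0) — true.
(d) subnet α: |A| = 9, |A ∩ B| = 7; needs |A ∩ B| > 7 — false.
(e) subnet γ: |A| = 7, |A ∩ B| = 3; needs |A ∩ B| ≥ |A ∖ B| — false.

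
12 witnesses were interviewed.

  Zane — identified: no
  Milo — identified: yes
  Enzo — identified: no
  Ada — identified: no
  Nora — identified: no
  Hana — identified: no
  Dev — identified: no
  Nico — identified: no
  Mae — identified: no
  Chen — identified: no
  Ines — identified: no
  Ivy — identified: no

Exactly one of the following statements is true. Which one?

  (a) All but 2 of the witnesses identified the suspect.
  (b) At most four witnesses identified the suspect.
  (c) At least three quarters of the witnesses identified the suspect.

(b)

|A| = 12, |A ∩ B| = 1, |A ∖ B| = 11.
(a) requires |A ∖ B| = 2: false.
(b) requires |A ∩ B| ≤ 4: true.
(c) requires |A ∩ B| / |A| ≥ 3/4: false.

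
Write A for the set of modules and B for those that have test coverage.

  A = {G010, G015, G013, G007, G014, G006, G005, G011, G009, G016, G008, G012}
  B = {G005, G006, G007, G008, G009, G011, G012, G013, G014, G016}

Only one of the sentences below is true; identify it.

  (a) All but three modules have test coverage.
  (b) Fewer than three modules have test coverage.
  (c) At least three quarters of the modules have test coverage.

(c)

|A| = 12, |A ∩ B| = 10, |A ∖ B| = 2.
(a) requires |A ∖ B| = 3: false.
(b) requires |A ∩ B| < 3: false.
(c) requires |A ∩ B| / |A| ≥ 3/4: true.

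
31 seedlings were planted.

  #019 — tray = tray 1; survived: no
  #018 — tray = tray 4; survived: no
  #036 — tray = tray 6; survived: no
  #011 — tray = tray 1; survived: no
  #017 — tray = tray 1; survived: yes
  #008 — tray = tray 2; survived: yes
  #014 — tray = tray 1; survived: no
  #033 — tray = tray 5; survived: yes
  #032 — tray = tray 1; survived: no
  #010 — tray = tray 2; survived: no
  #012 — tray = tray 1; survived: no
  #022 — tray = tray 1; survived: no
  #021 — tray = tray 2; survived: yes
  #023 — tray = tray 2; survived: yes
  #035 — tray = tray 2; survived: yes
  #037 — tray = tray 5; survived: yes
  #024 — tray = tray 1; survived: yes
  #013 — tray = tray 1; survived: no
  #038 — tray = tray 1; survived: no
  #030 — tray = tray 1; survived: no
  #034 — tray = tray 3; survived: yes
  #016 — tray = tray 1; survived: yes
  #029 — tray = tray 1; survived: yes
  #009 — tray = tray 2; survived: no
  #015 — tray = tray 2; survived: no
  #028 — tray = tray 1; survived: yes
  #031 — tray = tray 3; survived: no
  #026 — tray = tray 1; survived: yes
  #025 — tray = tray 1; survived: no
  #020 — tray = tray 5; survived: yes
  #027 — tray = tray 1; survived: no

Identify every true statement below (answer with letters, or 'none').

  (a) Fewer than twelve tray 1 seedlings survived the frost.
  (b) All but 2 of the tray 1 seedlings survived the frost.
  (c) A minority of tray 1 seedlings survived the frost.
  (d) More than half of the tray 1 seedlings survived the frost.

(a), (c)

|A| = 17, |A ∩ B| = 6, |A ∖ B| = 11.
(a) |A ∩ B| < 12: holds.
(b) |A ∖ B| = 2: fails.
(c) |A ∩ B| < |A ∖ B|: holds.
(d) |A ∩ B| > |A ∖ B|: fails.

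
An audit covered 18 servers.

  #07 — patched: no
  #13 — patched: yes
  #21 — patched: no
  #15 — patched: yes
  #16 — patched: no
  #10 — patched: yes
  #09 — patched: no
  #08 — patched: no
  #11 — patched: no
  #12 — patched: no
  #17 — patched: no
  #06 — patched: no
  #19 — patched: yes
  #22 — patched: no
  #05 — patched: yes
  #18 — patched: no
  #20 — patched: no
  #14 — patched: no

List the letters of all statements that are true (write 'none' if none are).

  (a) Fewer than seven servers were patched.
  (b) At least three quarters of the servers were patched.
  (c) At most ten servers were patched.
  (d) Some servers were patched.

|A| = 18, |A ∩ B| = 5, |A ∖ B| = 13.
(a) |A ∩ B| < 7: holds.
(b) |A ∩ B| / |A| ≥ 3/4: fails.
(c) |A ∩ B| ≤ 10: holds.
(d) A ∩ B ≠ ∅ (|A ∩ B| ≥ 1): holds.

(a), (c), (d)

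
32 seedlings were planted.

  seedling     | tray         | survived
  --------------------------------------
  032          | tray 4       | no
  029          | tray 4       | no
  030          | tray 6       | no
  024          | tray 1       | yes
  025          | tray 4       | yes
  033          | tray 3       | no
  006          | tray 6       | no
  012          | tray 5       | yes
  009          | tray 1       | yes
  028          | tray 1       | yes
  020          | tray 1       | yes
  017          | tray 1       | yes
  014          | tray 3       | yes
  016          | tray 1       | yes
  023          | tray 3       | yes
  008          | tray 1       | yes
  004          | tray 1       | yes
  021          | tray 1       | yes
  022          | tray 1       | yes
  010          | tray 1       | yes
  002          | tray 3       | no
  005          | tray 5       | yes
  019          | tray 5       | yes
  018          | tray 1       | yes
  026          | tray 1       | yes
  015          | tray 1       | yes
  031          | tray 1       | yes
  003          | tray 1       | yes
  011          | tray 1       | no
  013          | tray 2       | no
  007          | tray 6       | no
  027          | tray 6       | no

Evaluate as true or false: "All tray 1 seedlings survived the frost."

False

'All tray 1 seedlings survived the frost' holds iff A ⊆ B, i.e. every element of A is in B (|A ∖ B| = 0).
|A| = 17, |A ∩ B| = 16, |A ∖ B| = 1.
So the statement is false.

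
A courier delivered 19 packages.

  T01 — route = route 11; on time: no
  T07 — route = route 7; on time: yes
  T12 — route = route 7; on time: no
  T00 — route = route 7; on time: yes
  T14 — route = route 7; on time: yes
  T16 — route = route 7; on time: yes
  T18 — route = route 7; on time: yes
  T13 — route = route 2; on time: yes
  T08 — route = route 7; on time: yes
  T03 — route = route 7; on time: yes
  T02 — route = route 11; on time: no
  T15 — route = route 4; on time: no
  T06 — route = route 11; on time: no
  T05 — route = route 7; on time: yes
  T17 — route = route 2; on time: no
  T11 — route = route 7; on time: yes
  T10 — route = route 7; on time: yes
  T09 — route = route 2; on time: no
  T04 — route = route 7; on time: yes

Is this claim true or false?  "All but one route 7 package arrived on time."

True

'All but one route 7 package arrived on time' holds iff |A ∖ B| = 1.
A (the restrictor) = {T07, T12, T00, T14, T16, T18, T08, T03, T05, T11, T10, T04}, |A| = 12.
A ∖ B = {T12}, so |A ∖ B| = 1.
|A ∖ B| = 1, so the statement is true.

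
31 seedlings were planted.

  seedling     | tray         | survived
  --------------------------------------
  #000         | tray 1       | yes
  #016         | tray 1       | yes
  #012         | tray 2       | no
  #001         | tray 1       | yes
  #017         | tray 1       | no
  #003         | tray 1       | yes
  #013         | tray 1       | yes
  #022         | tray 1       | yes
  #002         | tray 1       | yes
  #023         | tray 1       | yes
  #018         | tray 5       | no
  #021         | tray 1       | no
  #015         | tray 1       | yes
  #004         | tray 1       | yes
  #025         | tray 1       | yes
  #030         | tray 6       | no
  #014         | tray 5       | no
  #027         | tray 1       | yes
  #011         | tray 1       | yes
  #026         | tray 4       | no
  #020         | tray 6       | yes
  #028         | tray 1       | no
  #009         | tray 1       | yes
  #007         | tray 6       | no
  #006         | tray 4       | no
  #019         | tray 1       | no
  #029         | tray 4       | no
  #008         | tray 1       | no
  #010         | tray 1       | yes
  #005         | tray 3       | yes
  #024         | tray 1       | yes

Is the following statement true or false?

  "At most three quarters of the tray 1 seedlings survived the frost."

False

The determiner here denotes the relation: |A ∩ B| / |A| ≤ 3/4.
|A| = 21, |A ∩ B| = 16, |A ∖ B| = 5.
|A ∩ B|/|A| = 16/21, so the statement is false.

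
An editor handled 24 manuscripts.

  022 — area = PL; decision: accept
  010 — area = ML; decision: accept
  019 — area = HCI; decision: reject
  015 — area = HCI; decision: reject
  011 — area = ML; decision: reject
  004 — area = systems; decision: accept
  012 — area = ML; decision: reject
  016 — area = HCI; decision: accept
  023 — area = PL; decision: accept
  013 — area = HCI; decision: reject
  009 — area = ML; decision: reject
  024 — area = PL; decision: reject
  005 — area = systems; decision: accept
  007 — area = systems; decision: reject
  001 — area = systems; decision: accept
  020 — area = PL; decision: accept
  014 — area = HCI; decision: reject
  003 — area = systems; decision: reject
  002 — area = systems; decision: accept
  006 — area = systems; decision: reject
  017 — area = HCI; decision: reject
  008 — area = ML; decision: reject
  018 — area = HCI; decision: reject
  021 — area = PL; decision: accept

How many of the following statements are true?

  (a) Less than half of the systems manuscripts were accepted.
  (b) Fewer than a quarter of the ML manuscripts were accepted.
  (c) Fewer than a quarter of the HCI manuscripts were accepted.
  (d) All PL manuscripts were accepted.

(a) systems: |A| = 7, |A ∩ B| = 4; needs |A ∩ B| < |A ∖ B| — false.
(b) ML: |A| = 5, |A ∩ B| = 1; needs |A ∩ B| / |A| < 1/4 — true.
(c) HCI: |A| = 7, |A ∩ B| = 1; needs |A ∩ B| / |A| < 1/4 — true.
(d) PL: |A| = 5, |A ∩ B| = 4; needs A ⊆ B, i.e. every element of A is in B (|A ∖ B| = 0) — false.

2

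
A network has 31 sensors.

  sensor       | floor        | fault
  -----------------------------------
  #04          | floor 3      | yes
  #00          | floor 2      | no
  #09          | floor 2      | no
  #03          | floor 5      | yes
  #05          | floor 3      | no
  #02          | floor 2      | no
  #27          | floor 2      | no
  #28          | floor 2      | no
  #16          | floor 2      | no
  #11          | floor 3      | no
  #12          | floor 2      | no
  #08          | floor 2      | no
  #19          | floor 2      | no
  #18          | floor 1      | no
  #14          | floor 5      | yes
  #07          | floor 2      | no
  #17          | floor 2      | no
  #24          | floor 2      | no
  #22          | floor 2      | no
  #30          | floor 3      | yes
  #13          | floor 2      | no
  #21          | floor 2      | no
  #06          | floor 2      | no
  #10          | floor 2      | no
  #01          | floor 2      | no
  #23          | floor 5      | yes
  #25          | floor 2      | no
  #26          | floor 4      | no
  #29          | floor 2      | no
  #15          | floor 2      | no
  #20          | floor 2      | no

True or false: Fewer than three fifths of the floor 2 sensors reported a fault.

Truth condition: |A ∩ B| / |A| < 3/5.
|A| = 22, |A ∩ B| = 0, |A ∖ B| = 22.
|A ∩ B|/|A| = 0/22, so the statement is true.

True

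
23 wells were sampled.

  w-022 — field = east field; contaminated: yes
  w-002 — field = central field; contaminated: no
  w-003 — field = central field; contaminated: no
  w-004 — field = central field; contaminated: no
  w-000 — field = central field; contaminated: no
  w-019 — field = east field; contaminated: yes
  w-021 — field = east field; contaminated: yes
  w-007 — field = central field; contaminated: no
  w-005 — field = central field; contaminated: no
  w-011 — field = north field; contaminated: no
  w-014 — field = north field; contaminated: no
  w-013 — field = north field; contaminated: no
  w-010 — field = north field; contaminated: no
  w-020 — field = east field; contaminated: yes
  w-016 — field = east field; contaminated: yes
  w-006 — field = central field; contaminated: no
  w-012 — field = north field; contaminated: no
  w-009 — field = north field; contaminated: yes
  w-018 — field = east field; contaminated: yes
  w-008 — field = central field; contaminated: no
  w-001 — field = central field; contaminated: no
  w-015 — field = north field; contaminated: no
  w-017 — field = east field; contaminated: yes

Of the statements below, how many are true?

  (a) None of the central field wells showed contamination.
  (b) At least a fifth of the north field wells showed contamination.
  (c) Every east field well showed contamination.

2

(a) central field: |A| = 9, |A ∩ B| = 0; needs A ∩ B = ∅ (|A ∩ B| = 0) — true.
(b) north field: |A| = 7, |A ∩ B| = 1; needs |A ∩ B| / |A| ≥ 1/5 — false.
(c) east field: |A| = 7, |A ∩ B| = 7; needs A ⊆ B, i.e. every element of A is in B (|A ∖ B| = 0) — true.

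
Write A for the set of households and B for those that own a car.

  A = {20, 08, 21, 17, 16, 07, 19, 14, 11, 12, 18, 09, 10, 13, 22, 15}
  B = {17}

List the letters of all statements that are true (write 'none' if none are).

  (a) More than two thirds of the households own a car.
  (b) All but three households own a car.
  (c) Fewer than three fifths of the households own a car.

|A| = 16, |A ∩ B| = 1, |A ∖ B| = 15.
(a) |A ∩ B| / |A| > 2/3: fails.
(b) |A ∖ B| = 3: fails.
(c) |A ∩ B| / |A| < 3/5: holds.

(c)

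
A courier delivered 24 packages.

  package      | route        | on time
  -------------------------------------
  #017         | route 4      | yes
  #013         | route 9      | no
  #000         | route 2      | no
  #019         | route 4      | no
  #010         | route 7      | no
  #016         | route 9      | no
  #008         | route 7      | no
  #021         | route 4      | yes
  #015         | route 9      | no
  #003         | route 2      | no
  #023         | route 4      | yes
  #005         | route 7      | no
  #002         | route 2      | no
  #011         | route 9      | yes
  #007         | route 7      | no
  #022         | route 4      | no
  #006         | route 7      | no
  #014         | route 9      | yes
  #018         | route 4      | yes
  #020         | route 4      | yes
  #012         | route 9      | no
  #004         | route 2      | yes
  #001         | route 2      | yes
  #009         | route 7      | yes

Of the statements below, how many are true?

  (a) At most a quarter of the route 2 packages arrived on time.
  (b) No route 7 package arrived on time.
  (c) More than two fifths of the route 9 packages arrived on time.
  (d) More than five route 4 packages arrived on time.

0

(a) route 2: |A| = 5, |A ∩ B| = 2; needs |A ∩ B| / |A| ≤ 1/4 — false.
(b) route 7: |A| = 6, |A ∩ B| = 1; needs A ∩ B = ∅ (|A ∩ B| = 0) — false.
(c) route 9: |A| = 6, |A ∩ B| = 2; needs |A ∩ B| / |A| > 2/5 — false.
(d) route 4: |A| = 7, |A ∩ B| = 5; needs |A ∩ B| > 5 — false.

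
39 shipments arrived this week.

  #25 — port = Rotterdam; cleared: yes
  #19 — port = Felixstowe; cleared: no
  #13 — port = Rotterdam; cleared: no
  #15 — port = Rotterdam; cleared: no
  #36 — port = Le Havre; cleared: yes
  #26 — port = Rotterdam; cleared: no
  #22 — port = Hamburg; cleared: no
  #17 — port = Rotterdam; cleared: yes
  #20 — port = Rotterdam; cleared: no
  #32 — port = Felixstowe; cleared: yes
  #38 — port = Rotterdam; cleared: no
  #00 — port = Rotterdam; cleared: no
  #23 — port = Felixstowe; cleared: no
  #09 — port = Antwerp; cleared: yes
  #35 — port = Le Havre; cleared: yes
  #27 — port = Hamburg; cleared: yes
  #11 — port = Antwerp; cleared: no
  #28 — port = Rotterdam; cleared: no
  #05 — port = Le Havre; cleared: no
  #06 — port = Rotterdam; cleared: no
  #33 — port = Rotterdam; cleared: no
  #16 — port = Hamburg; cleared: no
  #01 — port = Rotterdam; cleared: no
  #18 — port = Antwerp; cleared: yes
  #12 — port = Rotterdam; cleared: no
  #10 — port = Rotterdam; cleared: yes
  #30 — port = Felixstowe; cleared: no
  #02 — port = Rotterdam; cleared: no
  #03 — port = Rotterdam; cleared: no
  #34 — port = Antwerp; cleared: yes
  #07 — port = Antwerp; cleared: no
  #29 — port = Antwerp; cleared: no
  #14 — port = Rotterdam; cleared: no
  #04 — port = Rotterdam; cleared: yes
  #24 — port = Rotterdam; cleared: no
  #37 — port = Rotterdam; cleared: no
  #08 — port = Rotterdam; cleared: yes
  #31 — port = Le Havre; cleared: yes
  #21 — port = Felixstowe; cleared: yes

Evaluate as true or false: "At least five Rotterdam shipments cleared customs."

True

Truth condition: |A ∩ B| ≥ 5.
|A| = 21, |A ∩ B| = 5, |A ∖ B| = 16.
|A ∩ B| = 5, so the statement is true.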